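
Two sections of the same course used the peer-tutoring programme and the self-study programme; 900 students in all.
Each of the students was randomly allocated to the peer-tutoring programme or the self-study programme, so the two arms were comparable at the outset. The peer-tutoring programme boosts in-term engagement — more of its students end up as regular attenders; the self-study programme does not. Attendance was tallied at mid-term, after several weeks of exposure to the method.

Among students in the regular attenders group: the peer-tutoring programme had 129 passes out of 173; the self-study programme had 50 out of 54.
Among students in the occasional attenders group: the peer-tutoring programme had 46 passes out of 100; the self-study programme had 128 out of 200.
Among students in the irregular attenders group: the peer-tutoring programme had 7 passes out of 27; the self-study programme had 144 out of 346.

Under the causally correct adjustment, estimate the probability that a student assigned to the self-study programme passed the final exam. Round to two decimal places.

Because the teaching method influences mid-term attendance, mid-term attendance is a post-treatment mediator, not a confounder. Stratifying on it would bias the estimate; the causal effect is the crude pooled difference.
So P(outcome | do(the self-study programme)) is just the pooled rate for the self-study programme: 322/600 = 0.537.

0.54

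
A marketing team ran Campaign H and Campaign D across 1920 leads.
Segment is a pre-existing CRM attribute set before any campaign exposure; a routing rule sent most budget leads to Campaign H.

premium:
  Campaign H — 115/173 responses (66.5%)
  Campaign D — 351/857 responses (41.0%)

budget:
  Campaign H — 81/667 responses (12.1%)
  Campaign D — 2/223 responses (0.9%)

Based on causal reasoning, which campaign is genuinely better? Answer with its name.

Campaign H

The imbalance in customer segment arose from how leads were allocated, not from anything the campaign did; and customer segment independently affects the outcome. The pooled gap is confounded — condition on customer segment.
Within each level — premium: 66.5% vs 41.0%; budget: 12.1% vs 0.9% — Campaign H is higher every time.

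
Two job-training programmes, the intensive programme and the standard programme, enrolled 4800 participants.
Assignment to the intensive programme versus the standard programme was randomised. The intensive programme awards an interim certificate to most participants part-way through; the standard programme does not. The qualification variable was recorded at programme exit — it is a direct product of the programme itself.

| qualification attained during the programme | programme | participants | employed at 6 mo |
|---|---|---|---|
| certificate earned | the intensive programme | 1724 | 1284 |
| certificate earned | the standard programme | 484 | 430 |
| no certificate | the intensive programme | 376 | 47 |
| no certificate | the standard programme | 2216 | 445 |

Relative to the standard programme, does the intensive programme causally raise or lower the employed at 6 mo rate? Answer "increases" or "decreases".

Qualification attained during the programme here is a post-treatment variable shaped by the programme; conditioning on it would introduce bias rather than remove it. The overall comparison is the causal one.
Pooled: the intensive programme 63.4% vs the standard programme 32.4%; the intensive programme is higher overall.

increases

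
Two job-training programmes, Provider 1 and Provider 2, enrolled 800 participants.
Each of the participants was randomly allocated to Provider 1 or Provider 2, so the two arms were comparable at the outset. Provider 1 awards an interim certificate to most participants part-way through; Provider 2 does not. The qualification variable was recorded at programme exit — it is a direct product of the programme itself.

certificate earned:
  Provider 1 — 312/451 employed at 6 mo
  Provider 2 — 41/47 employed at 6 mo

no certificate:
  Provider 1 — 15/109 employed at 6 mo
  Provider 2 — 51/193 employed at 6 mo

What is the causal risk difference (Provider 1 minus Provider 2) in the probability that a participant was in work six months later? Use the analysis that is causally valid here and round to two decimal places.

+0.20

Qualification attained during the programme is downstream of the programme. One should not condition on a consequence of treatment, so the overall rates are the right comparison.
The causal difference is the pooled difference: 0.584 − 0.383 = +0.201.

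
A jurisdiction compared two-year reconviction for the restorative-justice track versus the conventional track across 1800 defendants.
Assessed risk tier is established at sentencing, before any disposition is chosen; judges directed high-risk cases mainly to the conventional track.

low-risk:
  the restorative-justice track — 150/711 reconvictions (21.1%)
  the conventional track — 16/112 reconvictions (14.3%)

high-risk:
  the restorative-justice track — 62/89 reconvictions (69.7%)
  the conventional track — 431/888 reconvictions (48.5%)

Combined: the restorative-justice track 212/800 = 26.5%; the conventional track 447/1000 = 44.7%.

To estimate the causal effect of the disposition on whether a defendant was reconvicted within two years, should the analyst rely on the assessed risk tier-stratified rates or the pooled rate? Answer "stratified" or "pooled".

stratified

Within every assessed risk tier level the conventional track has the lower rate, yet pooled the restorative-justice track does — Simpson's reversal.
Nothing the disposition does changes assessed risk tier; the imbalance is an allocation artefact. With assessed risk tier also predicting the outcome, the pooled figure is confounded, and the within-stratum comparison is the causal one.
Within each level — low-risk: 21.1% vs 14.3%; high-risk: 69.7% vs 48.5% — the conventional track is lower every time.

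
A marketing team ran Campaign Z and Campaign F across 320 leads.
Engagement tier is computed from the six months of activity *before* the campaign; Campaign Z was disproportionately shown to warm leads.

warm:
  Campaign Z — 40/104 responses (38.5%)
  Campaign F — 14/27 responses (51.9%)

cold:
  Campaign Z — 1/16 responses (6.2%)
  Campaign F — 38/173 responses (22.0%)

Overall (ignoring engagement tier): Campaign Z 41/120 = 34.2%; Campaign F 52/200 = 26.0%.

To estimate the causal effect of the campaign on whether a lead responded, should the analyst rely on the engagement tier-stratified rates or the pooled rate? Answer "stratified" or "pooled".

The stratified and pooled comparisons disagree (Campaign F wins within each engagement tier; Campaign Z wins overall), so the answer turns on the causal role of engagement tier.
Since engagement tier is a pre-existing factor (not a product of the campaign) and it affects the outcome on its own, it is a confounder. The stratified rates, not the pooled rate, identify the causal effect.
Within each level — warm: 38.5% vs 51.9%; cold: 6.2% vs 22.0% — Campaign F is higher every time.

stratified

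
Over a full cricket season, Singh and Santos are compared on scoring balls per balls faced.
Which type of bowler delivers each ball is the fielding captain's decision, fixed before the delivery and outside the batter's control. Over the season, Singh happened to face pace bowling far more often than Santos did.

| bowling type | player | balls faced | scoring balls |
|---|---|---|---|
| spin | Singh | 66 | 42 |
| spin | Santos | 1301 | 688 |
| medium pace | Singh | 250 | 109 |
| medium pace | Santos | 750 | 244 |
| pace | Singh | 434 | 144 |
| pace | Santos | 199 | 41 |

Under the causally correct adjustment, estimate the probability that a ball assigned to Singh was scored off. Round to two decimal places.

Nothing the player does changes bowling type; the imbalance is an allocation artefact. With bowling type also predicting the outcome, the pooled figure is confounded, and the within-stratum comparison is the causal one.
Standardising Singh to the population bowling type mix: 0.456·42/66 + 0.333·109/250 + 0.211·144/434 = 0.505.

0.51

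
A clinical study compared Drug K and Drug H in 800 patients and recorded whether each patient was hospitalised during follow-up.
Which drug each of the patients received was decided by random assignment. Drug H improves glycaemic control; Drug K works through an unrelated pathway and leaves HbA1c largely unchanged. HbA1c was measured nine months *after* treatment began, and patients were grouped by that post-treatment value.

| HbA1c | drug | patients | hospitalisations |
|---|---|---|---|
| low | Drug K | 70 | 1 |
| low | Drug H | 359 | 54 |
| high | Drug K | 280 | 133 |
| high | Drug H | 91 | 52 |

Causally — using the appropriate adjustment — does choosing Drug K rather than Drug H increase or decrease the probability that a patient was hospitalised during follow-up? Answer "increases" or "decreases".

increases

The HbA1c-specific comparison favours Drug K throughout, but the pooled figures favour Drug H. The question is whether to condition on HbA1c.
HbA1c here is a post-treatment variable shaped by the drug; conditioning on it would introduce bias rather than remove it. The overall comparison is the causal one.
Pooled: Drug K 38.3% vs Drug H 23.6%; Drug H is lower overall.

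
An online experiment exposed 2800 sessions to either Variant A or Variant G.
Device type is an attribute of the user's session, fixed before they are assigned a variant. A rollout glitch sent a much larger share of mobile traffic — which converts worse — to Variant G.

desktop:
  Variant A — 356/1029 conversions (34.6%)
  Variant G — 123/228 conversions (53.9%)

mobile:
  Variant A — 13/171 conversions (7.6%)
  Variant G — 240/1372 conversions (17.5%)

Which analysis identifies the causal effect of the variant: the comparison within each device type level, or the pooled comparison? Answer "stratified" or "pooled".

The stratified and pooled comparisons disagree (Variant G wins within each device type; Variant A wins overall), so the answer turns on the causal role of device type.
Nothing the variant does changes device type; the imbalance is an allocation artefact. With device type also predicting the outcome, the pooled figure is confounded, and the within-stratum comparison is the causal one.
Within each level — desktop: 34.6% vs 53.9%; mobile: 7.6% vs 17.5% — Variant G is higher every time.

stratified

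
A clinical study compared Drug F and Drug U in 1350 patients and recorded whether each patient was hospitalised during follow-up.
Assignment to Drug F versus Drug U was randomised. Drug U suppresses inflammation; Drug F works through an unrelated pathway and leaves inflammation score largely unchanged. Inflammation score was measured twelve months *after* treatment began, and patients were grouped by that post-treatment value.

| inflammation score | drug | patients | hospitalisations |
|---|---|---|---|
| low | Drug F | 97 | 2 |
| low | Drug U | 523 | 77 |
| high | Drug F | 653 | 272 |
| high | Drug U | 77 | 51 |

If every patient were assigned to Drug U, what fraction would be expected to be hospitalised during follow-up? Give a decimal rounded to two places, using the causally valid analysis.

The inflammation score-specific comparison favours Drug F throughout, but the pooled figures favour Drug U. The question is whether to condition on inflammation score.
Inflammation score here is a post-treatment variable shaped by the drug; conditioning on it would introduce bias rather than remove it. The overall comparison is the causal one.
So P(outcome | do(Drug U)) is just the pooled rate for Drug U: 128/600 = 0.213.

0.21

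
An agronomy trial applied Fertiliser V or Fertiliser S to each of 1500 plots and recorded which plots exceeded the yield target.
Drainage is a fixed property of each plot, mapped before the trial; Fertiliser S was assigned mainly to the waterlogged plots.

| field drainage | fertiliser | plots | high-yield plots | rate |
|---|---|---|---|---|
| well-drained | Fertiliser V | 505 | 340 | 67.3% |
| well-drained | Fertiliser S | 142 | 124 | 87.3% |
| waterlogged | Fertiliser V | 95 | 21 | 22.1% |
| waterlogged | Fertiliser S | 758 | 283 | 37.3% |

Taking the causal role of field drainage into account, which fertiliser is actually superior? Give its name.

Fertiliser S is higher inside every field drainage stratum but Fertiliser V is higher in aggregate. Whether to stratify depends on how field drainage relates to the fertiliser.
Here field drainage is a common cause — it drives both which fertiliser a case falls under and the outcome. The crude comparison mixes populations; the stratum-specific rates are the causally relevant ones.
Within each level — well-drained: 67.3% vs 87.3%; waterlogged: 22.1% vs 37.3% — Fertiliser S is higher every time.

Fertiliser S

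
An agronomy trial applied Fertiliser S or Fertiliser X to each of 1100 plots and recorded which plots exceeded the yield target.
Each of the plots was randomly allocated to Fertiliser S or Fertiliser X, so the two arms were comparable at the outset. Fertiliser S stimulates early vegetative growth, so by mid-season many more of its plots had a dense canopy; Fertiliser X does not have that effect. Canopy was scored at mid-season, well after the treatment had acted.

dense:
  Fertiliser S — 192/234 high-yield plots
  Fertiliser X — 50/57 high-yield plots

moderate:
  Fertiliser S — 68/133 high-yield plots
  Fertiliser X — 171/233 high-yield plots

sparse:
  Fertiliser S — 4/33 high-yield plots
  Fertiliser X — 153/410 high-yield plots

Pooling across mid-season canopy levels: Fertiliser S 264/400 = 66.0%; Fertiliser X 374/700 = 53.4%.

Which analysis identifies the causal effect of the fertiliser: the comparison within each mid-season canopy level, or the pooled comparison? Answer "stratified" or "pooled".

pooled

Fertiliser X is higher inside every mid-season canopy stratum but Fertiliser S is higher in aggregate. Whether to stratify depends on how mid-season canopy relates to the fertiliser.
Mid-season canopy is recorded after the fertiliser and is itself shifted by it — it sits on the causal path from fertiliser to outcome. Conditioning on a mediator would strip out part of the effect we want; the pooled comparison gives the total causal effect.
Pooled: Fertiliser S 66.0% vs Fertiliser X 53.4%; Fertiliser S is higher overall.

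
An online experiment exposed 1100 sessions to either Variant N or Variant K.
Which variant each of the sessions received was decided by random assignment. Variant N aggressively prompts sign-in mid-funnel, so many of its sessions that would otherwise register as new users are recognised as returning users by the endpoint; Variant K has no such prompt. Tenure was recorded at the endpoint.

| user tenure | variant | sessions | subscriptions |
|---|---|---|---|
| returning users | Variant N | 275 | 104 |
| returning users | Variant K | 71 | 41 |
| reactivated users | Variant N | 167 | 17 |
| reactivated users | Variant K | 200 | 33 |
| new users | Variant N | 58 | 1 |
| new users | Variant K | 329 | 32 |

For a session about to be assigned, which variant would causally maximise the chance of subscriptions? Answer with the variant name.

The stratified and pooled comparisons disagree (Variant K wins within each user tenure; Variant N wins overall), so the answer turns on the causal role of user tenure.
User tenure is downstream of the variant. One should not condition on a consequence of treatment, so the overall rates are the right comparison.
Pooled: Variant N 24.4% vs Variant K 17.7%; Variant N is higher overall.

Variant N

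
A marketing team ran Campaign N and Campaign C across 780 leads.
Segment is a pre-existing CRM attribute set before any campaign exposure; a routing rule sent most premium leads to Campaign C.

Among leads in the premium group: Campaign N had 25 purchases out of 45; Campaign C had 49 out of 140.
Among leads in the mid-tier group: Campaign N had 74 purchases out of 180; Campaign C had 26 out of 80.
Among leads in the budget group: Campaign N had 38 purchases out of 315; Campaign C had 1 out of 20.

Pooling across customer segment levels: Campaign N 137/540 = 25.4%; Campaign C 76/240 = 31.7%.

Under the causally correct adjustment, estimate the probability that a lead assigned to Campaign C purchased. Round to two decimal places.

Customer segment is set before the campaign has any effect — it is not caused by the campaign — and it independently drives the outcome. That makes it a confounder, so the causal comparison is within customer segment levels.
Standardising Campaign C to the population customer segment mix: 0.237·49/140 + 0.333·26/80 + 0.429·1/20 = 0.213.

0.21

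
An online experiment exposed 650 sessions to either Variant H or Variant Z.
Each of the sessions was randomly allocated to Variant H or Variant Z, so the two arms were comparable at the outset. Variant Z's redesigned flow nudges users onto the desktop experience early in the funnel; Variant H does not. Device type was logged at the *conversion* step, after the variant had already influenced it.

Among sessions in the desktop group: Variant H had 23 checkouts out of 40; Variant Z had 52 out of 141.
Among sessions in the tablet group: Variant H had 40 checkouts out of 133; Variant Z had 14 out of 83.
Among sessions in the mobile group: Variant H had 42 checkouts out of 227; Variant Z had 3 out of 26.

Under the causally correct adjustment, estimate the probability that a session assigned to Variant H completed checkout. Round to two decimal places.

Device type lies on the pathway variant → device type → outcome, so adjusting for it blocks the indirect effect. For the total causal effect of variant, use the unadjusted pooled rates.
So P(outcome | do(Variant H)) is just the pooled rate for Variant H: 105/400 = 0.263.

0.26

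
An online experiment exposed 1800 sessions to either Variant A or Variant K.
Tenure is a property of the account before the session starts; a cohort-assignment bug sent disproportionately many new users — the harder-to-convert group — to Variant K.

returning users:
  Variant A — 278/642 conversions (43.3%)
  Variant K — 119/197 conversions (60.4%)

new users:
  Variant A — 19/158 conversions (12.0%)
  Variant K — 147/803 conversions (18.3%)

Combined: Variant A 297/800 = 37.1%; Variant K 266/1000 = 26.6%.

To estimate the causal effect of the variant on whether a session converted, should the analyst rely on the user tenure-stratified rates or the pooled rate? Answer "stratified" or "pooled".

Here user tenure is a common cause — it drives both which variant a case falls under and the outcome. The crude comparison mixes populations; the stratum-specific rates are the causally relevant ones.
Within each level — returning users: 43.3% vs 60.4%; new users: 12.0% vs 18.3% — Variant K is higher every time.

stratified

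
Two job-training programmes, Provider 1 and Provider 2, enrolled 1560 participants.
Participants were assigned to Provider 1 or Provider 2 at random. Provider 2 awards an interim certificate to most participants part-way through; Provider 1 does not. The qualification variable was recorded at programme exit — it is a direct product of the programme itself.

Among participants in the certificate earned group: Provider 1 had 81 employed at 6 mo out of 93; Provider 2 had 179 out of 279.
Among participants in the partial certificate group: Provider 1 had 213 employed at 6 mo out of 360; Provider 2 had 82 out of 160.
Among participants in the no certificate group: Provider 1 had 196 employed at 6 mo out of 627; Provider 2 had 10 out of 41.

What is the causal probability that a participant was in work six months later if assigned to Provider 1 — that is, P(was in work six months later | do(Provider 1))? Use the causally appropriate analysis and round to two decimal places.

0.45

Qualification attained during the programme is downstream of the programme. One should not condition on a consequence of treatment, so the overall rates are the right comparison.
So P(outcome | do(Provider 1)) is just the pooled rate for Provider 1: 490/1080 = 0.454.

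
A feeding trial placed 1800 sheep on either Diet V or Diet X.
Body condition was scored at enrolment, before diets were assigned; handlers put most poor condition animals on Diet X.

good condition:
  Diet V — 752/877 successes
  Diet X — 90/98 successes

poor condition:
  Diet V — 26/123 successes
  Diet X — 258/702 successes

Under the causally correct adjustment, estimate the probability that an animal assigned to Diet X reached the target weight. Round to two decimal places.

Starting body condition is set before the diet has any effect — it is not caused by the diet — and it independently drives the outcome. That makes it a confounder, so the causal comparison is within starting body condition levels.
Standardising Diet X to the population starting body condition mix: 0.542·90/98 + 0.458·258/702 = 0.666.

0.67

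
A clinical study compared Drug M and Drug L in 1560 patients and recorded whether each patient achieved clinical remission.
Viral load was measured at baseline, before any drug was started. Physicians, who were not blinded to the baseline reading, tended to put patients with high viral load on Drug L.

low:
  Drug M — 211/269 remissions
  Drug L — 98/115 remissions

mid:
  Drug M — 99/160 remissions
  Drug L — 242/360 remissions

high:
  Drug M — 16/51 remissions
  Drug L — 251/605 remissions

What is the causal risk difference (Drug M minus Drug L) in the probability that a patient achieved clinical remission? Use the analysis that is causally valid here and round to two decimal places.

-0.08

The viral load-specific comparison favours Drug L throughout, but the pooled figures favour Drug M. The question is whether to condition on viral load.
Nothing the drug does changes viral load; the imbalance is an allocation artefact. With viral load also predicting the outcome, the pooled figure is confounded, and the within-stratum comparison is the causal one.
Adjusting over the population distribution of viral load: 0.246·(0.784−0.852) + 0.333·(0.619−0.672) + 0.421·(0.314−0.415) = -0.077.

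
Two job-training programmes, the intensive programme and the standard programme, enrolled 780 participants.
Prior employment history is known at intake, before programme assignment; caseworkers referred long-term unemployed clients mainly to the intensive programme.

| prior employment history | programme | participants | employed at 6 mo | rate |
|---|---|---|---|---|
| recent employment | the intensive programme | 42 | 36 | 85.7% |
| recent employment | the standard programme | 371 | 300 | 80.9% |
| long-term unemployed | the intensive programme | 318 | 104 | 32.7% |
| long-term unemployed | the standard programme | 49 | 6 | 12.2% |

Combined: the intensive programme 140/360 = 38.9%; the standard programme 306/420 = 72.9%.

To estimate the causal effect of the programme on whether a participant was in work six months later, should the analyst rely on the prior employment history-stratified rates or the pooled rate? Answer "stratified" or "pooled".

Prior employment history satisfies the back-door criterion: it is not a descendant of the programme, and it blocks the spurious path from programme to outcome. Adjusting for it (i.e., using the within-prior employment history rates) gives the causal effect.
Within each level — recent employment: 85.7% vs 80.9%; long-term unemployed: 32.7% vs 12.2% — the intensive programme is higher every time.

stratified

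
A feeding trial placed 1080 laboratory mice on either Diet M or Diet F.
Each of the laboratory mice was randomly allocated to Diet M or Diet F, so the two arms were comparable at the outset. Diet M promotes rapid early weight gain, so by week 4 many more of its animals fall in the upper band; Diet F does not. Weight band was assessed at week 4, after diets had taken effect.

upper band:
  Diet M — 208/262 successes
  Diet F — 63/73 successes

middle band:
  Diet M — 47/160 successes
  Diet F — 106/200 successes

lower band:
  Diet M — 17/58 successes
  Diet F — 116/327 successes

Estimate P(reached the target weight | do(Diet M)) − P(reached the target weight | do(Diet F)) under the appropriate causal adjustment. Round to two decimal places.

+0.09

Week-4 weight band here is a post-treatment variable shaped by the diet; conditioning on it would introduce bias rather than remove it. The overall comparison is the causal one.
The causal difference is the pooled difference: 0.567 − 0.475 = +0.092.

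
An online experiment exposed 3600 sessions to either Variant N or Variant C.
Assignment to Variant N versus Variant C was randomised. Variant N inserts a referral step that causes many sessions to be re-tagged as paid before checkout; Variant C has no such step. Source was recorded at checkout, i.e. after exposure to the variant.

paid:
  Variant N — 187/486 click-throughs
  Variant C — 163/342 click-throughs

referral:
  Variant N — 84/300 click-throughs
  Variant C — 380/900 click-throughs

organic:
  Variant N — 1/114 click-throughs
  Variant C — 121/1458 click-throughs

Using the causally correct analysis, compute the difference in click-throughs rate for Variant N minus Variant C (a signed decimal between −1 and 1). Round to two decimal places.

+0.06

Variant C is higher inside every traffic source stratum but Variant N is higher in aggregate. Whether to stratify depends on how traffic source relates to the variant.
Traffic source lies on the pathway variant → traffic source → outcome, so adjusting for it blocks the indirect effect. For the total causal effect of variant, use the unadjusted pooled rates.
The causal difference is the pooled difference: 0.302 − 0.246 = +0.056.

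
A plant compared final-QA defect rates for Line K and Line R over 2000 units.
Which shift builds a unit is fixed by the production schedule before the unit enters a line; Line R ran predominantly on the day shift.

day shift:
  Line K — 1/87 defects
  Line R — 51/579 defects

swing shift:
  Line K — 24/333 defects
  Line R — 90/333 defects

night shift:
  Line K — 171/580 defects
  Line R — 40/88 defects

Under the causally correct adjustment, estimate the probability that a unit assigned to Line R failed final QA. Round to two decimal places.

0.27

Here shift is a common cause — it drives both which line a case falls under and the outcome. The crude comparison mixes populations; the stratum-specific rates are the causally relevant ones.
Standardising Line R to the population shift mix: 0.333·51/579 + 0.333·90/333 + 0.334·40/88 = 0.271.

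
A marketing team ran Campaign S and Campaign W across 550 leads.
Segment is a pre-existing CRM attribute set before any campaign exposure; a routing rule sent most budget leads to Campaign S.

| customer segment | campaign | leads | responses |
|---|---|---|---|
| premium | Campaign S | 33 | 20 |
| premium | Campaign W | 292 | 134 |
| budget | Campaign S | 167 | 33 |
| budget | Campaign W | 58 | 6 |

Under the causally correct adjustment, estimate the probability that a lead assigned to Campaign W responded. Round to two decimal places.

Campaign S is higher inside every customer segment stratum but Campaign W is higher in aggregate. Whether to stratify depends on how customer segment relates to the campaign.
Since customer segment is a pre-existing factor (not a product of the campaign) and it affects the outcome on its own, it is a confounder. The stratified rates, not the pooled rate, identify the causal effect.
Standardising Campaign W to the population customer segment mix: 0.591·134/292 + 0.409·6/58 = 0.313.

0.31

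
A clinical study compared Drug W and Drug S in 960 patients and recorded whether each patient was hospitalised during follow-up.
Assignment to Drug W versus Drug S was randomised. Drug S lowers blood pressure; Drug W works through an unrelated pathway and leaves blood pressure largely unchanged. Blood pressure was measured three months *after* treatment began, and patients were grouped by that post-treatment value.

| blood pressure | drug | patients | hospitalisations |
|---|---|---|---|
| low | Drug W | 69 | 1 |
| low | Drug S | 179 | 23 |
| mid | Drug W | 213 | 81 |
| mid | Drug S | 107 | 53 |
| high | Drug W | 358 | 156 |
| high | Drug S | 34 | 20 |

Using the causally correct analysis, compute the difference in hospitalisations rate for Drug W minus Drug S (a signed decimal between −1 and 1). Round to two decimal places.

The stratified and pooled comparisons disagree (Drug W wins within each blood pressure; Drug S wins overall), so the answer turns on the causal role of blood pressure.
Blood pressure is recorded after the drug and is itself shifted by it — it sits on the causal path from drug to outcome. Conditioning on a mediator would strip out part of the effect we want; the pooled comparison gives the total causal effect.
The causal difference is the pooled difference: 0.372 − 0.300 = +0.072.

+0.07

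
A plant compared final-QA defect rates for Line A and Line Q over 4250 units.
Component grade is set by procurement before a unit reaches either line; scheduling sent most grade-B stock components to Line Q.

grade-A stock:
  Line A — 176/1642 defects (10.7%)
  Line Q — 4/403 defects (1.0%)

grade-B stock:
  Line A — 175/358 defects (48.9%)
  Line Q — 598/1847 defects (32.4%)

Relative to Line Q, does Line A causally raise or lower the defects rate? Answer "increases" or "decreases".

increases

The component grade-specific comparison favours Line Q throughout, but the pooled figures favour Line A. The question is whether to condition on component grade.
The imbalance in component grade arose from how units were allocated, not from anything the line did; and component grade independently affects the outcome. The pooled gap is confounded — condition on component grade.
Within each level — grade-A stock: 10.7% vs 1.0%; grade-B stock: 48.9% vs 32.4% — Line Q is lower every time.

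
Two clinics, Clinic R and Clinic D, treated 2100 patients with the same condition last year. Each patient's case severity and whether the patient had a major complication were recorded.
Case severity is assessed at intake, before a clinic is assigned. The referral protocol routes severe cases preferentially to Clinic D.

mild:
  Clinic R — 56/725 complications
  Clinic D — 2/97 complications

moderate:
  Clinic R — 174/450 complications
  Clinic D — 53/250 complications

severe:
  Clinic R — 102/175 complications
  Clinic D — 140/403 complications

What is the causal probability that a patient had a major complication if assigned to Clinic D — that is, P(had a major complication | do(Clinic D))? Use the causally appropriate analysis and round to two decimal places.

0.17

Case severity is set before the clinic has any effect — it is not caused by the clinic — and it independently drives the outcome. That makes it a confounder, so the causal comparison is within case severity levels.
Standardising Clinic D to the population case severity mix: 0.391·2/97 + 0.333·53/250 + 0.275·140/403 = 0.174.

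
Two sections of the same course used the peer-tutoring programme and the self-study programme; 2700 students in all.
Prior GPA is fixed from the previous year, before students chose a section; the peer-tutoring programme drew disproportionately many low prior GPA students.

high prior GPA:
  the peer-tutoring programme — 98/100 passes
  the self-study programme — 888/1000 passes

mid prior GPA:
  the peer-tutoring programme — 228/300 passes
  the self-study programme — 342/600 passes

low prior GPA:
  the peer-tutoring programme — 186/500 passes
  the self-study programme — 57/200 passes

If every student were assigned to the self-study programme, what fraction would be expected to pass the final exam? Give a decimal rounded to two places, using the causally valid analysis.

0.63

The prior GPA band-specific comparison favours the peer-tutoring programme throughout, but the pooled figures favour the self-study programme. The question is whether to condition on prior GPA band.
The imbalance in prior GPA band arose from how students were allocated, not from anything the teaching method did; and prior GPA band independently affects the outcome. The pooled gap is confounded — condition on prior GPA band.
Standardising the self-study programme to the population prior GPA band mix: 0.407·888/1000 + 0.333·342/600 + 0.259·57/200 = 0.626.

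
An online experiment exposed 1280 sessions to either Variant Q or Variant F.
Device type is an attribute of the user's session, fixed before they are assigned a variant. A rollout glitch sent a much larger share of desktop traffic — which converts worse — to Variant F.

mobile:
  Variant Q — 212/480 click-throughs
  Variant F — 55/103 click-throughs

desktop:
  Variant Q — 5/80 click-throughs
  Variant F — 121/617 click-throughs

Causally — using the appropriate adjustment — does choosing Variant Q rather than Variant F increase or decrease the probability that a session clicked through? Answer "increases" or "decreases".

Here device type is a common cause — it drives both which variant a case falls under and the outcome. The crude comparison mixes populations; the stratum-specific rates are the causally relevant ones.
Within each level — mobile: 44.2% vs 53.4%; desktop: 6.2% vs 19.6% — Variant F is higher every time.

decreases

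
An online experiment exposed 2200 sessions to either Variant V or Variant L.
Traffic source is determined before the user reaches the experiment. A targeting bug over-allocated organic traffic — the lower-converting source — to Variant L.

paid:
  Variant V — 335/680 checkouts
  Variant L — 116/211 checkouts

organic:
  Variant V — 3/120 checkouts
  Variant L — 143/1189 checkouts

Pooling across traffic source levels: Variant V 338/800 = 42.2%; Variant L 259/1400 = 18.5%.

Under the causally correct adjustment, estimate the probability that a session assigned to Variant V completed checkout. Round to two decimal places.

0.21

Since traffic source is a pre-existing factor (not a product of the variant) and it affects the outcome on its own, it is a confounder. The stratified rates, not the pooled rate, identify the causal effect.
Standardising Variant V to the population traffic source mix: 0.405·335/680 + 0.595·3/120 = 0.214.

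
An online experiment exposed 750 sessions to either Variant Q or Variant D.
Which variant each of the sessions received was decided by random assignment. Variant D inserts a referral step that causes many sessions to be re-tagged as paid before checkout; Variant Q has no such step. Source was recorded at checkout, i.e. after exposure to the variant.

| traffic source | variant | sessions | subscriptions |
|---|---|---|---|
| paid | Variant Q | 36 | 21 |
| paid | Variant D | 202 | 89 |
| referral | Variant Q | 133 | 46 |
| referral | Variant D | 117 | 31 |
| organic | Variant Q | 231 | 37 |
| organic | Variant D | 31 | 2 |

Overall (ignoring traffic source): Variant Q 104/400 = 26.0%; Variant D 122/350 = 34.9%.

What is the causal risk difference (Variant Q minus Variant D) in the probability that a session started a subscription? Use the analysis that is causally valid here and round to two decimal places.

-0.09

Stratifying would compare variants among sessions the variants themselves sorted into traffic source groups — a form of selection on an intermediate. The unconditioned pooled rates give the total causal effect.
The causal difference is the pooled difference: 0.260 − 0.349 = -0.089.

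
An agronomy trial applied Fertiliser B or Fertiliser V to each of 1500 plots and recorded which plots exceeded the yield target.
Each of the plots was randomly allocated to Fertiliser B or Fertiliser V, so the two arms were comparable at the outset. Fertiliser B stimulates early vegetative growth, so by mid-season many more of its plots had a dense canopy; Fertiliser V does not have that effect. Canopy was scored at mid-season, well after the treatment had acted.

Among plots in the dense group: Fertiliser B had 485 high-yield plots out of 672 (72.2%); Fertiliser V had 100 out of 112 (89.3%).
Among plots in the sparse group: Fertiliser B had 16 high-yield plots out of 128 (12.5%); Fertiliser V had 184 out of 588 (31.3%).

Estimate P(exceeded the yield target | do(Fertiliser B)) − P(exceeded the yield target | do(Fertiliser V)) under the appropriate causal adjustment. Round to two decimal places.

Within every mid-season canopy level Fertiliser V has the higher rate, yet pooled Fertiliser B does — Simpson's reversal.
Mid-season canopy here is a post-treatment variable shaped by the fertiliser; conditioning on it would introduce bias rather than remove it. The overall comparison is the causal one.
The causal difference is the pooled difference: 0.626 − 0.406 = +0.221.

+0.22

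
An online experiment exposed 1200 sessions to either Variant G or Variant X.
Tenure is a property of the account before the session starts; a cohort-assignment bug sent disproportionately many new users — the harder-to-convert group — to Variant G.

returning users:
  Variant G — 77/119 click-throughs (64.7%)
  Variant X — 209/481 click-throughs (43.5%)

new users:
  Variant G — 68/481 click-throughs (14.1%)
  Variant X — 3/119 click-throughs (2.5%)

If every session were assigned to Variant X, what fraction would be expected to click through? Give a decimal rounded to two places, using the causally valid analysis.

User tenure differs across variants for reasons unrelated to any effect of the variant itself, and it separately predicts the outcome — a classic confounder. We must compare within user tenure levels.
Standardising Variant X to the population user tenure mix: 0.500·209/481 + 0.500·3/119 = 0.230.

0.23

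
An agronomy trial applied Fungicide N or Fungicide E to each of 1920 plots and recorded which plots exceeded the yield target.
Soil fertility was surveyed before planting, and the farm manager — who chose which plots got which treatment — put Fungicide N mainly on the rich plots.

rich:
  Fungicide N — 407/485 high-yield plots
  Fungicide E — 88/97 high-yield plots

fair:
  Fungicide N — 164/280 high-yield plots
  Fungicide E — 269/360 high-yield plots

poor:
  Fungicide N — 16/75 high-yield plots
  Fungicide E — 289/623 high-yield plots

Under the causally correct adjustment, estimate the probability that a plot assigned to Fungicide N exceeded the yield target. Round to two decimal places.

The imbalance in soil fertility arose from how plots were allocated, not from anything the fungicide did; and soil fertility independently affects the outcome. The pooled gap is confounded — condition on soil fertility.
Standardising Fungicide N to the population soil fertility mix: 0.303·407/485 + 0.333·164/280 + 0.364·16/75 = 0.527.

0.53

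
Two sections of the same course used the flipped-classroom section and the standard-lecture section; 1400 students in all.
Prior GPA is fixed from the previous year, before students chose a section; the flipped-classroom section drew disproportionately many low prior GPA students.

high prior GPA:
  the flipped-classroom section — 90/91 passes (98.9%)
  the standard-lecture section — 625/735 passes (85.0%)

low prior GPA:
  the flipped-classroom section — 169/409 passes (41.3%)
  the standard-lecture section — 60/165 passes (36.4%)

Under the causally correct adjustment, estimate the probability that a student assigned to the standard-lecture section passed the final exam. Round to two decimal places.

0.65

Here prior GPA band is a common cause — it drives both which teaching method a case falls under and the outcome. The crude comparison mixes populations; the stratum-specific rates are the causally relevant ones.
Standardising the standard-lecture section to the population prior GPA band mix: 0.590·625/735 + 0.410·60/165 = 0.651.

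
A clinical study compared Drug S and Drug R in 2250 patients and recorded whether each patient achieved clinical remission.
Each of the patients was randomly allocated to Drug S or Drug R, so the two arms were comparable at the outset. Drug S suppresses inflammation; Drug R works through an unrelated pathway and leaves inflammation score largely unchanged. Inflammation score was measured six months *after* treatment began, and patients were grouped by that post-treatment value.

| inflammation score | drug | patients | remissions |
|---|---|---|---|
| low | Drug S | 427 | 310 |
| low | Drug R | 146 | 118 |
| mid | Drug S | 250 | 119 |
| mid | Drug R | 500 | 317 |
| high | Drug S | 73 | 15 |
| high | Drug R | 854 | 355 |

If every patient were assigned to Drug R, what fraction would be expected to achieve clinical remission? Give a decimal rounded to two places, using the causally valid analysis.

0.53

Stratifying would compare drugs among patients the drugs themselves sorted into inflammation score groups — a form of selection on an intermediate. The unconditioned pooled rates give the total causal effect.
So P(outcome | do(Drug R)) is just the pooled rate for Drug R: 790/1500 = 0.527.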